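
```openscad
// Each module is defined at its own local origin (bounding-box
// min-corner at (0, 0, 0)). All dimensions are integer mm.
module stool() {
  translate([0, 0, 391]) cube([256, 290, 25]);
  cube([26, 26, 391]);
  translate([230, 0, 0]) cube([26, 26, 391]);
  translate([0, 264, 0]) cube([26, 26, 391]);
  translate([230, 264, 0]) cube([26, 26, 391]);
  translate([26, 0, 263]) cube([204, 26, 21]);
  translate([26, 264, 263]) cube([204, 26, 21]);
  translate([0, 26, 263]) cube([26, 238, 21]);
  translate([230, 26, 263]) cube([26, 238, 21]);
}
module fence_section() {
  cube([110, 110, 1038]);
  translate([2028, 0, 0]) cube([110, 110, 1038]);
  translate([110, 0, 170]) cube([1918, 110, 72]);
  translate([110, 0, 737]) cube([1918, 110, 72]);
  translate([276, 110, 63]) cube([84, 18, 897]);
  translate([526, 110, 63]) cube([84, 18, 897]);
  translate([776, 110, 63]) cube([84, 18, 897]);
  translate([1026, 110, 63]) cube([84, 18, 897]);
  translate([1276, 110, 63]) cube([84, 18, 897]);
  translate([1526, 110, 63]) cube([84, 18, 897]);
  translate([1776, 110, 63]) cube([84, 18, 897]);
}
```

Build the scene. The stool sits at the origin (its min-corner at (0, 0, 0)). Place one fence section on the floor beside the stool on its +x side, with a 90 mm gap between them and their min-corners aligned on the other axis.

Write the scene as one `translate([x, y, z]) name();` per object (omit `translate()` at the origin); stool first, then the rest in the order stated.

stool();
translate([346, 0, 0]) fence_section();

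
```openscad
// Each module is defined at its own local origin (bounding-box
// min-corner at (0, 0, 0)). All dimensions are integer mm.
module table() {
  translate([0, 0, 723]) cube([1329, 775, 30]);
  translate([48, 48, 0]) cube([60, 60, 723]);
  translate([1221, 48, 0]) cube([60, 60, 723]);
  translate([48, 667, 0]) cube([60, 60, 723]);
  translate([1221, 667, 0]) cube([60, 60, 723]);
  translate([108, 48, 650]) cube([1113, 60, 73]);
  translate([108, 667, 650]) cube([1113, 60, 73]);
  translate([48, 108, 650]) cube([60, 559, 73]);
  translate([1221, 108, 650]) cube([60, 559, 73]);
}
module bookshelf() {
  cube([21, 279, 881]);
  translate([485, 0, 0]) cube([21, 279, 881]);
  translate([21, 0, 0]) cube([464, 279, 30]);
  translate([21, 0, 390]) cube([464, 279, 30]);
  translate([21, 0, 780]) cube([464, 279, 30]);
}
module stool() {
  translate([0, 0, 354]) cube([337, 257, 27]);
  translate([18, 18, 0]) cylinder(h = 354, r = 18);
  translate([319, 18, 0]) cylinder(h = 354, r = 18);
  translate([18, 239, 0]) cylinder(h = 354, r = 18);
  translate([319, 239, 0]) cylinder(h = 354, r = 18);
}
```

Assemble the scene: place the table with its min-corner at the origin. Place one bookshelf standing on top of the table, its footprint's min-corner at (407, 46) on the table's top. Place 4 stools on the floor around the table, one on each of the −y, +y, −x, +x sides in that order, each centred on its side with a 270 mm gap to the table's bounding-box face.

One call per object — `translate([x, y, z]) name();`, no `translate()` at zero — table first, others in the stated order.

table();
translate([407, 46, 753]) bookshelf();
translate([496, -527, 0]) stool();
translate([496, 1045, 0]) stool();
translate([-607, 259, 0]) stool();
translate([1599, 259, 0]) stool();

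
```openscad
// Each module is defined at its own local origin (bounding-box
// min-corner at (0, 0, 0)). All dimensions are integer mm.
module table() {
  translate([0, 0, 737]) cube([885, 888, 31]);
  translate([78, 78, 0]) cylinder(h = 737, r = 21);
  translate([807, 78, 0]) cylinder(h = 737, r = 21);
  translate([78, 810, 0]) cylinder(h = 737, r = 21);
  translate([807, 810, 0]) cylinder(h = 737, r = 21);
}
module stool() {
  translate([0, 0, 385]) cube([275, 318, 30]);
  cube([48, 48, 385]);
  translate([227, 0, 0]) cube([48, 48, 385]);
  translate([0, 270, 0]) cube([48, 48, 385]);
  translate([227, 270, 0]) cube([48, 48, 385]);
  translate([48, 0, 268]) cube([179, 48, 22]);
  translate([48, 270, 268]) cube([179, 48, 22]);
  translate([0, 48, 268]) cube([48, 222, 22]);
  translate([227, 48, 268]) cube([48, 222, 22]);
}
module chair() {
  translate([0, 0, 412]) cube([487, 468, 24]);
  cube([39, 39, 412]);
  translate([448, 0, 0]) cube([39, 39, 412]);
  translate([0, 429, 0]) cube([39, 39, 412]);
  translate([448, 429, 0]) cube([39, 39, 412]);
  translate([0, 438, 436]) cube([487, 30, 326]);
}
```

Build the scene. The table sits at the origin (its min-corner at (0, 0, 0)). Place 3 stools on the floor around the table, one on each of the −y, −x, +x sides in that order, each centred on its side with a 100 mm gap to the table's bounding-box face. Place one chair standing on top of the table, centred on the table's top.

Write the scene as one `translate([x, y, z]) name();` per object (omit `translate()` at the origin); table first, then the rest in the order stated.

table();
translate([305, -418, 0]) stool();
translate([-375, 285, 0]) stool();
translate([985, 285, 0]) stool();
translate([199, 210, 768]) chair();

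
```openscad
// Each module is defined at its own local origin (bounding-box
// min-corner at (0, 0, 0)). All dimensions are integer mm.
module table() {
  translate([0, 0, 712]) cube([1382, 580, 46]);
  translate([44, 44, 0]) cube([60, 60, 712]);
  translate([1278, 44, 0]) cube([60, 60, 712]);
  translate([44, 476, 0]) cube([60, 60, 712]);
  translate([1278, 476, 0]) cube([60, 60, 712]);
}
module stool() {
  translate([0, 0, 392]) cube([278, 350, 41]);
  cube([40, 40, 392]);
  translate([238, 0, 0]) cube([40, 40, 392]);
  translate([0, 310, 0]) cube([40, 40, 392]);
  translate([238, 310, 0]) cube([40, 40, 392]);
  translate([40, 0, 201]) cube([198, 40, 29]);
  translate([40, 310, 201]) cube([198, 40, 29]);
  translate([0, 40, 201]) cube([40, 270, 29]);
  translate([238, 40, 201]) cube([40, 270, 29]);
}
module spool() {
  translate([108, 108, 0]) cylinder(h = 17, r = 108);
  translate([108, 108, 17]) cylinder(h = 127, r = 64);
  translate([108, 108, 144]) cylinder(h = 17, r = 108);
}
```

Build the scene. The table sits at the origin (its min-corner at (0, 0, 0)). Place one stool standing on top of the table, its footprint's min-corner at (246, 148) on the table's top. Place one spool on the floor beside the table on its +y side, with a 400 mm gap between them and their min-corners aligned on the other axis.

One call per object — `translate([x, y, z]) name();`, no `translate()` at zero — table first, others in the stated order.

table();
translate([246, 148, 758]) stool();
translate([0, 980, 0]) spool();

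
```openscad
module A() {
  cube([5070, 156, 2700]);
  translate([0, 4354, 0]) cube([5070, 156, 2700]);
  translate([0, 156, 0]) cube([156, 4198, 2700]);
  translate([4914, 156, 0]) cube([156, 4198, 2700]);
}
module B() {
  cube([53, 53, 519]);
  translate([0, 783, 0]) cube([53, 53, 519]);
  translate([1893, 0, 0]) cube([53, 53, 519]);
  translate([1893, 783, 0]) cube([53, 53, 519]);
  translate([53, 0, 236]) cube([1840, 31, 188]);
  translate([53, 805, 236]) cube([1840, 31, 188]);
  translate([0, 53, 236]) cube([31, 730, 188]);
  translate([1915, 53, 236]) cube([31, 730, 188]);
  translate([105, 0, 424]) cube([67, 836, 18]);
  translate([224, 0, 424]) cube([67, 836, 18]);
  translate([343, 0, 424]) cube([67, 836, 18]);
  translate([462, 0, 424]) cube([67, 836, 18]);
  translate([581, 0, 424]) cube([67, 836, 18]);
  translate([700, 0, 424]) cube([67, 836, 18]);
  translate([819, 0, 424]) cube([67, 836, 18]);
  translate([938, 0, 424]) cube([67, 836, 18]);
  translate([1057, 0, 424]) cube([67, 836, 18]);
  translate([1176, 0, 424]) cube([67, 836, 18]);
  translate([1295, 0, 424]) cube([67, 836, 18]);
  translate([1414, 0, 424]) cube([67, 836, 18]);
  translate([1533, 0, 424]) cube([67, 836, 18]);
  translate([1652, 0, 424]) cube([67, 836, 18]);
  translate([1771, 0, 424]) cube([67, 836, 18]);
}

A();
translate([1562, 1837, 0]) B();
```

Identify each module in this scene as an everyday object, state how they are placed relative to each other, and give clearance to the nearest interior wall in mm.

A is a house frame. B is a bed frame. The bed frame sits inside the house frame, centred. The clearance to the nearest interior wall is 1406 mm.

Clearances: x = 1406, y = 1681; minimum 1406 mm.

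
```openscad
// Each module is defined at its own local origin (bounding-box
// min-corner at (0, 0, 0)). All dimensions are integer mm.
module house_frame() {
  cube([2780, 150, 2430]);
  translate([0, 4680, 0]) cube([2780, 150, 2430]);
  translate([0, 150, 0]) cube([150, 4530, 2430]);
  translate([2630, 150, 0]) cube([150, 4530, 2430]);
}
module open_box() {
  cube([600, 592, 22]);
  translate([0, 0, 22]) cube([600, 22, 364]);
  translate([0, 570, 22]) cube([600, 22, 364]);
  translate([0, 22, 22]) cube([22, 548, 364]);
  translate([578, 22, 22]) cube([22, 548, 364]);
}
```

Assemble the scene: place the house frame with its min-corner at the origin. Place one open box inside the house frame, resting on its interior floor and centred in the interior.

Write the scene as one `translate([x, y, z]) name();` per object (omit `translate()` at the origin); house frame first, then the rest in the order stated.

house_frame();
translate([1090, 2119, 0]) open_box();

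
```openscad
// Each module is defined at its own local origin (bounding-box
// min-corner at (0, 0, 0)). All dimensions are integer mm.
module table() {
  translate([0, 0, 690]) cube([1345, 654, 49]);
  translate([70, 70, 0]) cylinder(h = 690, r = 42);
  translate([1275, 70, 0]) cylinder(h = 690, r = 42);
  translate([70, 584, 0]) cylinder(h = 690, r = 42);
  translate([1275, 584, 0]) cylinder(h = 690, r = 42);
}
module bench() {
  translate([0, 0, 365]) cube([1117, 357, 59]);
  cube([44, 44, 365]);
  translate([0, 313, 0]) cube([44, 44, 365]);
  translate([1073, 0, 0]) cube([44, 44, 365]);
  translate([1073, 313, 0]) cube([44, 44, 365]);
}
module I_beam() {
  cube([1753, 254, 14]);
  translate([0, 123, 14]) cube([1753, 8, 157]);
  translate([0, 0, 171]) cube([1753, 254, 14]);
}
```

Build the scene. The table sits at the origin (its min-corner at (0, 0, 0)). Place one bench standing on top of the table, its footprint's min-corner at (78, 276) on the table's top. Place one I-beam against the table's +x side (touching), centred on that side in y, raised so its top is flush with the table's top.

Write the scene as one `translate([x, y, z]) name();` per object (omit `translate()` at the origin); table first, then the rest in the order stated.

table();
translate([78, 276, 739]) bench();
translate([1345, 200, 554]) I_beam();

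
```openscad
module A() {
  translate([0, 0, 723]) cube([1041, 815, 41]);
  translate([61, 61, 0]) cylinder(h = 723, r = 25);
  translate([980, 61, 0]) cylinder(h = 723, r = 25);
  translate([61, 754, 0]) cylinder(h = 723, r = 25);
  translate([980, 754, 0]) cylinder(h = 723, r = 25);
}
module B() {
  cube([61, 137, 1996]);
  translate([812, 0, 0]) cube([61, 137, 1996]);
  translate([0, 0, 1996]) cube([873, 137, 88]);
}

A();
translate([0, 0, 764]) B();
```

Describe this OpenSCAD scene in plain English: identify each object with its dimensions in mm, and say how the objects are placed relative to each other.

A is a rectangular dining table. The top is 1041×815×41 mm with its upper surface at z = 764 mm. It stands on four round legs of 50 mm diameter, each leg's bounding box inset 36 mm from the nearest pair of top edges, running from the floor to the underside of the top.

B is a door frame. The clear opening is 751 mm wide and 1996 mm high. Two 61 mm wide jambs, 137 mm deep, stand either side of the opening from the floor to the top of the opening. A 88 mm thick head sits across the top of both jambs, spanning the full outside width of the frame.

The door frame is on top of the table.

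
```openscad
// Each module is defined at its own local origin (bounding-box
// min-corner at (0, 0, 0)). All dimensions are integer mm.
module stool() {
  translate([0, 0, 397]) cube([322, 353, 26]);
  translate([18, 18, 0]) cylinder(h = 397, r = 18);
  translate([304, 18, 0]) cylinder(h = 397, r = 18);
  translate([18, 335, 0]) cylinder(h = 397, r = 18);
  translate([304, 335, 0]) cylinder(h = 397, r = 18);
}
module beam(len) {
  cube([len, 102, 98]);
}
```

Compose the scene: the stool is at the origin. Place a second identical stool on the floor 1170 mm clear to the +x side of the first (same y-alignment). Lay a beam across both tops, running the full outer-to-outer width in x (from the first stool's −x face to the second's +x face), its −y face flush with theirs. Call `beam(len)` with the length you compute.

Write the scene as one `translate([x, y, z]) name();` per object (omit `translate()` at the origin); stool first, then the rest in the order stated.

stool();
translate([1492, 0, 0]) stool();
translate([0, 0, 423]) beam(1814);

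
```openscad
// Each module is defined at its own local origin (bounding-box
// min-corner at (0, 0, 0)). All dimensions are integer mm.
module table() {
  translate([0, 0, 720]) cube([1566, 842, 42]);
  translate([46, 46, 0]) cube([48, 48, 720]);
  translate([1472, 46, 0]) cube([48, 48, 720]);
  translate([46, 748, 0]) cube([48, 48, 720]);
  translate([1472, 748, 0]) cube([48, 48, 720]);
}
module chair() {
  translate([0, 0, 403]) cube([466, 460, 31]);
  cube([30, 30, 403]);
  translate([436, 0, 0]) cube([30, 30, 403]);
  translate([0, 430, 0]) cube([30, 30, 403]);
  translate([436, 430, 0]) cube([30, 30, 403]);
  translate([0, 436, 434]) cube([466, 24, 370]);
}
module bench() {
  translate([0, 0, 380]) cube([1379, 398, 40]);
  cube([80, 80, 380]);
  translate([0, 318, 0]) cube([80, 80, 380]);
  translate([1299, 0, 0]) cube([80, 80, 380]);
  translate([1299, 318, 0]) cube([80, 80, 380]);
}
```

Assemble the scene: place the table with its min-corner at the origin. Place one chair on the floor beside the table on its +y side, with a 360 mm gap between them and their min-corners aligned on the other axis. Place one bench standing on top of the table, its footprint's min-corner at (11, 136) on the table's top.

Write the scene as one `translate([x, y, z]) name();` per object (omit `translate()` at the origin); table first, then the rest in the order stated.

table();
translate([0, 1202, 0]) chair();
translate([11, 136, 762]) bench();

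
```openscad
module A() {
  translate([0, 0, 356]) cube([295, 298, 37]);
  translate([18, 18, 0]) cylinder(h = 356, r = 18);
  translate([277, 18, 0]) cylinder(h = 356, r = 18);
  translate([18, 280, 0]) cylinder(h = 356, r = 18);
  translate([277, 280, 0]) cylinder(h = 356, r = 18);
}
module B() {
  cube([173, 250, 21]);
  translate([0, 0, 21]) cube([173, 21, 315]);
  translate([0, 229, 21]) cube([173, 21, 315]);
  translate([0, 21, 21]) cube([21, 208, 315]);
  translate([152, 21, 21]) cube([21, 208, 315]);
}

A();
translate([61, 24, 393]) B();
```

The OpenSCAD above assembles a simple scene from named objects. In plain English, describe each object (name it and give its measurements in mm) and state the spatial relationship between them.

A is a four-legged stool. The seat is 295×298 mm, 37 mm thick, top at z = 393 mm. It stands on four round legs, each 36 mm in diameter, from z = 0 to the seat underside, each leg's axis is inset half a diameter from the nearest pair of seat edges (so the leg's bounding box is flush with the corner).

B is an open-topped rectangular box: outside dimensions 173×250×336 mm, with a uniform wall and base thickness of 21 mm. The base is a full 173×250 slab on the floor; four walls sit on top of the base. The front and back walls (the −y and +y sides) span the full width; the two side walls fit between them.

The open box is on top of the stool, centred.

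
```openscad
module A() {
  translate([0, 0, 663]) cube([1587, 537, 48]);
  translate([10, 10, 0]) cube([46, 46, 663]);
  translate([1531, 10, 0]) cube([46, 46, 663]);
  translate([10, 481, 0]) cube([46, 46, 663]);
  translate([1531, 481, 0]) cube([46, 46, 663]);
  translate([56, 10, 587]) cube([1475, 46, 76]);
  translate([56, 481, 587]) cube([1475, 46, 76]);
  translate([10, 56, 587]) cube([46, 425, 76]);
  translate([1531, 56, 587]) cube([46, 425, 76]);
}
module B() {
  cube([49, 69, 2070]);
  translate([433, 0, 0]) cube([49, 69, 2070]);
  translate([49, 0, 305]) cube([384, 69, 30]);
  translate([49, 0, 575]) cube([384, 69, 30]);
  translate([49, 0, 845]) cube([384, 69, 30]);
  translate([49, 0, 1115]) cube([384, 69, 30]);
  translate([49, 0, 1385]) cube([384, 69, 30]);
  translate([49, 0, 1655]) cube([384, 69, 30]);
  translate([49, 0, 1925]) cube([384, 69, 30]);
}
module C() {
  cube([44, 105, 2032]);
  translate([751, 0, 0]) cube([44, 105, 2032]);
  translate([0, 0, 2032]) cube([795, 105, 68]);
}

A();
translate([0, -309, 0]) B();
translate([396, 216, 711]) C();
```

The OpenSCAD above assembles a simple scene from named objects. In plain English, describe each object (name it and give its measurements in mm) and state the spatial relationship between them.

A is a table with a 1587×537 mm rectangular top, 48 mm thick, top surface at z = 711 mm, supported by four 46×46 mm square legs, each inset 10 mm from the nearest pair of top edges, running from the floor. Four apron rails, 46 mm thick and 76 mm tall, run between adjacent legs with their top edges flush with the underside of the top and their outer faces flush with the legs' outer faces.

B is a wooden ladder with two side rails of 49×69 mm section and 2070 mm height, set 482 mm apart overall. Between them run 7 rectangular rungs (69 mm deep, 30 mm thick), front faces flush with the rails' −y face. The bottom of the first rung is 305 mm above the floor and each subsequent rung is 270 mm higher than the one below.

C is a door frame. The clear opening is 707 mm wide and 2032 mm high. Two 44 mm wide jambs, 105 mm deep, stand either side of the opening from the floor to the top of the opening. A 68 mm thick head sits across the top of both jambs, spanning the full outside width of the frame.

The ladder is on the floor beside the table on its −y side. The door frame is on top of the table, centred.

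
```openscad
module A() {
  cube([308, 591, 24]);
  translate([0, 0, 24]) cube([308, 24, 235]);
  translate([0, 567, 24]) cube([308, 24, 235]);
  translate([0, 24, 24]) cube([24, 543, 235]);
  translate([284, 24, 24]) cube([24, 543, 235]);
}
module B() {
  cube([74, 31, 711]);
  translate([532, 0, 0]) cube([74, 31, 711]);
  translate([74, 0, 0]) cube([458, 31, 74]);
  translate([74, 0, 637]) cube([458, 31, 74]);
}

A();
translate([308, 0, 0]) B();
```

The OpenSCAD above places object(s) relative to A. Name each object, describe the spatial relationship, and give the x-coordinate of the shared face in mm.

The open box's +x face and the picture frame's −x face are both at x = 308 mm.

A is an open box. B is a picture frame. The picture frame is against the open box's +x side, with their −y faces flush. The x-coordinate of the shared face is 308 mm.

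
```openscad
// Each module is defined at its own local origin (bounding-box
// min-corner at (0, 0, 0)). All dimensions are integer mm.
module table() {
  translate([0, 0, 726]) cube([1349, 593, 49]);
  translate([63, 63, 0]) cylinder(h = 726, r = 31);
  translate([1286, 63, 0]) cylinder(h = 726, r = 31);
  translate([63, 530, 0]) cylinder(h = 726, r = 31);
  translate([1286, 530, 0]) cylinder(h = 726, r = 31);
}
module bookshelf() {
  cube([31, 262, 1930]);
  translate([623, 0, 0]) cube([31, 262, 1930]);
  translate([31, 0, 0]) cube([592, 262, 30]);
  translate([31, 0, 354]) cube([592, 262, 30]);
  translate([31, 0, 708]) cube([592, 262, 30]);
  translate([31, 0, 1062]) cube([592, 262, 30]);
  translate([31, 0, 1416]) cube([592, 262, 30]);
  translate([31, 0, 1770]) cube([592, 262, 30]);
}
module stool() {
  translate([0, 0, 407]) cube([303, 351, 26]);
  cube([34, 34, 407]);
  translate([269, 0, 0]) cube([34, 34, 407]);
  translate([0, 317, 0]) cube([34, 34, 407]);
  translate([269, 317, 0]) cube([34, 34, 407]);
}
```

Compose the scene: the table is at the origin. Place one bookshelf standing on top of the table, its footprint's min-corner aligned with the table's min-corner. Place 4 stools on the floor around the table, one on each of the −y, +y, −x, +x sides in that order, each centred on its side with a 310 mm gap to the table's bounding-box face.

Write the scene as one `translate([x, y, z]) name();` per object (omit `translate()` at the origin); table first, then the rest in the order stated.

table();
translate([0, 0, 775]) bookshelf();
translate([523, -661, 0]) stool();
translate([523, 903, 0]) stool();
translate([-613, 121, 0]) stool();
translate([1659, 121, 0]) stool();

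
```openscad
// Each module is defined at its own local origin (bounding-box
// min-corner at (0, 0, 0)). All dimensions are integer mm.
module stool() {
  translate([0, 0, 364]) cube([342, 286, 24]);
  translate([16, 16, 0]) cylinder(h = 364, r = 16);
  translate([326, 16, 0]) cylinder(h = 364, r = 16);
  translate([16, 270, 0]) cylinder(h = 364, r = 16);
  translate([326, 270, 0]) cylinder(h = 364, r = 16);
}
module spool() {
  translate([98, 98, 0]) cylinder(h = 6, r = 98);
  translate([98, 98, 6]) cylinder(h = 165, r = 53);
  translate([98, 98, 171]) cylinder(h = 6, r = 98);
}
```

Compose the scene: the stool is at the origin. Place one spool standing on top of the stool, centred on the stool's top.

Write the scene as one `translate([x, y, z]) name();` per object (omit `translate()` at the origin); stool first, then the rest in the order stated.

stool();
translate([73, 45, 388]) spool();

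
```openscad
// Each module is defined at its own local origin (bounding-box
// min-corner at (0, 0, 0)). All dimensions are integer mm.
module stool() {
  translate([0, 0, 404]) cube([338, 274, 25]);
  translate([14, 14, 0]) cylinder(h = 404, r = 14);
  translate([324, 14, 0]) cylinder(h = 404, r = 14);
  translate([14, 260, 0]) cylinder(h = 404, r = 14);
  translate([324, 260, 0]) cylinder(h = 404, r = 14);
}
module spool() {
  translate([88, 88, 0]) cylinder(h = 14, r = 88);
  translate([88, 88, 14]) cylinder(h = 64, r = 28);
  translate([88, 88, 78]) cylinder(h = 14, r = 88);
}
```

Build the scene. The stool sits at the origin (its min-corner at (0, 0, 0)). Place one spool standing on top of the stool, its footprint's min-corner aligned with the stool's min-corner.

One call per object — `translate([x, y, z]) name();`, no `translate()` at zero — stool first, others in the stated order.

stool();
translate([0, 0, 429]) spool();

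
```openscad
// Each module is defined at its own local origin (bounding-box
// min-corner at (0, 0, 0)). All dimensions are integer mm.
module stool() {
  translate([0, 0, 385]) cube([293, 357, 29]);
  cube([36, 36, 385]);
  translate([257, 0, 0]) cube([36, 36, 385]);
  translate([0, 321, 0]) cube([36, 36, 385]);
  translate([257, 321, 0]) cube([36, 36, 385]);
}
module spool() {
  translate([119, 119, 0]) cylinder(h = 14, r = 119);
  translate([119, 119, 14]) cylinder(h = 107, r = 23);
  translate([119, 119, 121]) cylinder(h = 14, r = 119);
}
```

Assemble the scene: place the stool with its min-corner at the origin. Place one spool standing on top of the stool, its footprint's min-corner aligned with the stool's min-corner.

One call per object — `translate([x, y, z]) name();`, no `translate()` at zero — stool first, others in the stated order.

stool();
translate([0, 0, 414]) spool();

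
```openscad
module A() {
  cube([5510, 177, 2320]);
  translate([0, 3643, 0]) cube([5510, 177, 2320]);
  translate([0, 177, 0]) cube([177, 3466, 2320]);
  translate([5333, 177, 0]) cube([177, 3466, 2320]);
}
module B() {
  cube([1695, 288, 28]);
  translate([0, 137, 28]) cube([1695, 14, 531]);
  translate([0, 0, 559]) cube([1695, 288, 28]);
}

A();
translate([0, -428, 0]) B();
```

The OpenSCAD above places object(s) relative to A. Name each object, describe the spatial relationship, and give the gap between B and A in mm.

The I-beam's nearest face is 140 mm from the house frame's −y face.

A is a house frame. B is an I-beam. The I-beam is on the floor beside the house frame on its −y side. The gap between the I-beam and the house frame is 140 mm.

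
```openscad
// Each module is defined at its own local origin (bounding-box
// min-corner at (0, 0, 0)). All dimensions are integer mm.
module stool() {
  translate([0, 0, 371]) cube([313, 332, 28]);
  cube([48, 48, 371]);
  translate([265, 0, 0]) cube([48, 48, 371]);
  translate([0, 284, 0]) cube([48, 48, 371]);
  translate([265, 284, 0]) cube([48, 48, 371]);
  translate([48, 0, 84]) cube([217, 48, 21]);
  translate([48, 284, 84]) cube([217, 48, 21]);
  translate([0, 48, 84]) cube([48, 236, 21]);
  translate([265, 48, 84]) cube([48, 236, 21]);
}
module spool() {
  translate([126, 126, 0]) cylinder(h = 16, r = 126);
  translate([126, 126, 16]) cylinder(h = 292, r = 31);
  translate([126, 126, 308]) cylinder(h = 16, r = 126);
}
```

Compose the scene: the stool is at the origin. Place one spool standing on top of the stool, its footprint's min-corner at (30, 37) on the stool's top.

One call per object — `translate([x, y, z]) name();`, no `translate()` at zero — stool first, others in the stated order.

stool();
translate([30, 37, 399]) spool();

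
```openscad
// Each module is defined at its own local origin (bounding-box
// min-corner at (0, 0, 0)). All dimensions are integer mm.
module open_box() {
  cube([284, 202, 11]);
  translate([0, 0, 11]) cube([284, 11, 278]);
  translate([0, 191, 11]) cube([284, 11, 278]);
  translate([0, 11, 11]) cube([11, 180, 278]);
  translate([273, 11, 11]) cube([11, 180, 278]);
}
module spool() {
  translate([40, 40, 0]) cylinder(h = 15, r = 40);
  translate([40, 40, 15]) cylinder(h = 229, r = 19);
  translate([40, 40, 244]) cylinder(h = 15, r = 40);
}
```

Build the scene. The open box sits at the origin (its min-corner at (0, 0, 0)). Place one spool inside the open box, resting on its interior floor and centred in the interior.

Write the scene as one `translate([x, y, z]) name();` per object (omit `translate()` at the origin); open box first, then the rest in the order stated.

open_box();
translate([102, 61, 11]) spool();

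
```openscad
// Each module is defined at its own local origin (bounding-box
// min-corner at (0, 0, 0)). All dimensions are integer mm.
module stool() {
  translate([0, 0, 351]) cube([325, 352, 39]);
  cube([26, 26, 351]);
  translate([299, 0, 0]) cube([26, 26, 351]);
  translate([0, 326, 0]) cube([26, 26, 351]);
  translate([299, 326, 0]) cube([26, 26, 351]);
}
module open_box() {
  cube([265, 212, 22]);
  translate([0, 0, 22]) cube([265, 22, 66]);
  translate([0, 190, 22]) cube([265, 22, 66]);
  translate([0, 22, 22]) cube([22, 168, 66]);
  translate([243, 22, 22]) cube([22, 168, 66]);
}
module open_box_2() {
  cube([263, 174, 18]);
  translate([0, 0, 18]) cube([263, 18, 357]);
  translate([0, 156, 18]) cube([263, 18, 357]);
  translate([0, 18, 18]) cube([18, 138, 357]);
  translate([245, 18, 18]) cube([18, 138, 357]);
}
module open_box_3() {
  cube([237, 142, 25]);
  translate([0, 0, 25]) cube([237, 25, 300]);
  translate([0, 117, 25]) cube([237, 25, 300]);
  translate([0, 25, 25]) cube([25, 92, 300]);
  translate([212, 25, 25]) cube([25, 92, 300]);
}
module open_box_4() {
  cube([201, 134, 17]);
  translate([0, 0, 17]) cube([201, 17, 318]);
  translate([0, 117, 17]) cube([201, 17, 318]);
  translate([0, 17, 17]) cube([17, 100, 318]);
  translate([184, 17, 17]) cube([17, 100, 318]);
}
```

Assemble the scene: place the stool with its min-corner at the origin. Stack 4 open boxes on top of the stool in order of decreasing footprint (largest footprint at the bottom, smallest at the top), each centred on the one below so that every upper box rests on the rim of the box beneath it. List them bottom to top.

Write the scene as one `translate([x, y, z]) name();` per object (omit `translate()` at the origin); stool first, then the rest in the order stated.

stool();
translate([30, 70, 390]) open_box();
translate([31, 89, 478]) open_box_2();
translate([44, 105, 853]) open_box_3();
translate([62, 109, 1178]) open_box_4();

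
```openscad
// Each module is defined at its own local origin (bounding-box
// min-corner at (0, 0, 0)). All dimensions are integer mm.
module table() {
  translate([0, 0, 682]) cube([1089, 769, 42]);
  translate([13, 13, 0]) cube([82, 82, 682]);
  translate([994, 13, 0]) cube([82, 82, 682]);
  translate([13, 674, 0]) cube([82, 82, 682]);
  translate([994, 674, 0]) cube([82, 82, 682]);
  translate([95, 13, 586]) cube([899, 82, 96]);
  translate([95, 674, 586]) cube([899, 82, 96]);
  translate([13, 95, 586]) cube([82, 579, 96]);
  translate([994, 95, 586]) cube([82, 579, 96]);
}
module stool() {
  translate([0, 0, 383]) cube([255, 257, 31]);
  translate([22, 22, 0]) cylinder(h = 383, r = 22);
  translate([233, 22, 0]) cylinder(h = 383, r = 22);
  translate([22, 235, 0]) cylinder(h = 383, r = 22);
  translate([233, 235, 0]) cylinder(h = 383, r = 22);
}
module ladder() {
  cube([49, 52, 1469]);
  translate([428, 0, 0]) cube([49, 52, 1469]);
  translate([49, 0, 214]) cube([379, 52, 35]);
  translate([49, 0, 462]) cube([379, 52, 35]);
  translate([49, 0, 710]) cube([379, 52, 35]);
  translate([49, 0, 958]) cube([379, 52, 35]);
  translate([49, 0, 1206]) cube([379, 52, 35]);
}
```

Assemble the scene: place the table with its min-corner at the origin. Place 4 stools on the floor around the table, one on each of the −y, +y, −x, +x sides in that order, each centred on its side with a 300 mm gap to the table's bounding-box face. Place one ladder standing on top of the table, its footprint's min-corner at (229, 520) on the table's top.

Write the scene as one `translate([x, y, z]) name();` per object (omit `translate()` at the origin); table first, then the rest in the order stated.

table();
translate([417, -557, 0]) stool();
translate([417, 1069, 0]) stool();
translate([-555, 256, 0]) stool();
translate([1389, 256, 0]) stool();
translate([229, 520, 724]) ladder();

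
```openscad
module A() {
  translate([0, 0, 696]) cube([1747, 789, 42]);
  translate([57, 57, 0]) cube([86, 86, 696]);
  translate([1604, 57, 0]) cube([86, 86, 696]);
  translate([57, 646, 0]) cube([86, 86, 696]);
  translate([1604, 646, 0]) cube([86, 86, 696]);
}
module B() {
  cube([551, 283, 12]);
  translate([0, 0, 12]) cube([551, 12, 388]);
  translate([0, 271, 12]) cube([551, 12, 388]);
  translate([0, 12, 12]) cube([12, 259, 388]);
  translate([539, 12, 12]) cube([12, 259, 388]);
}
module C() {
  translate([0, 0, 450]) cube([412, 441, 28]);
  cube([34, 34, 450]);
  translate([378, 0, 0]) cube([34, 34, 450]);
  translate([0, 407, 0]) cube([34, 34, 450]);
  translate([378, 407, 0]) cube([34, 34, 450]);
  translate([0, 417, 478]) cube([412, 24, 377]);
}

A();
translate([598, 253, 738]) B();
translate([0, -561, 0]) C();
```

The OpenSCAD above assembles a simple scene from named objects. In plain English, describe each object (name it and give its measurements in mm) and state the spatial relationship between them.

A is a rectangular dining table. The top is 1747×789×42 mm with its upper surface at z = 738 mm. It stands on four 86×86 mm square legs, each inset 57 mm from the nearest pair of top edges, running from the floor to the underside of the top.

B is an open-topped rectangular box: outside dimensions 551×283×400 mm, with a uniform wall and base thickness of 12 mm. The base is a full 551×283 slab on the floor; four walls sit on top of the base. The front and back walls (the −y and +y sides) span the full width; the two side walls fit between them.

C is a chair. The seat is a 412×441×28 mm slab with its top at z = 478 mm, on four 34×34 mm corner legs (flush with the seat edges, standing on z = 0). A flat backrest 24 mm thick, 377 mm tall, spans the full seat width and rises from the seat top along its +y edge, rear face flush with the rear of the seat.

The open box is on top of the table, centred. The chair is on the floor beside the table on its −y side.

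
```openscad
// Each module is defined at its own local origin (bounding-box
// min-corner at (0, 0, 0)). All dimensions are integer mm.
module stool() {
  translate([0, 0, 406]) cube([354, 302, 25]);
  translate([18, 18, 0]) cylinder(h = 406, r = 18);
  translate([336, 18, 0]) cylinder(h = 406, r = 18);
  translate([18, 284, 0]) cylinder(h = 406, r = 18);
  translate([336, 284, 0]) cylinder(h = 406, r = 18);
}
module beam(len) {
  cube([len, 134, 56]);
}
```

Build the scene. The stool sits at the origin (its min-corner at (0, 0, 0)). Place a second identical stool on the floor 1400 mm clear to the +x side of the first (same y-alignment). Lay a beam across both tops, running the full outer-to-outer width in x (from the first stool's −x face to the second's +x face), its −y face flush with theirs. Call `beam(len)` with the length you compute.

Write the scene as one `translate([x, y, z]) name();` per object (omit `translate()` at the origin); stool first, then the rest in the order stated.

stool();
translate([1754, 0, 0]) stool();
translate([0, 0, 431]) beam(2108);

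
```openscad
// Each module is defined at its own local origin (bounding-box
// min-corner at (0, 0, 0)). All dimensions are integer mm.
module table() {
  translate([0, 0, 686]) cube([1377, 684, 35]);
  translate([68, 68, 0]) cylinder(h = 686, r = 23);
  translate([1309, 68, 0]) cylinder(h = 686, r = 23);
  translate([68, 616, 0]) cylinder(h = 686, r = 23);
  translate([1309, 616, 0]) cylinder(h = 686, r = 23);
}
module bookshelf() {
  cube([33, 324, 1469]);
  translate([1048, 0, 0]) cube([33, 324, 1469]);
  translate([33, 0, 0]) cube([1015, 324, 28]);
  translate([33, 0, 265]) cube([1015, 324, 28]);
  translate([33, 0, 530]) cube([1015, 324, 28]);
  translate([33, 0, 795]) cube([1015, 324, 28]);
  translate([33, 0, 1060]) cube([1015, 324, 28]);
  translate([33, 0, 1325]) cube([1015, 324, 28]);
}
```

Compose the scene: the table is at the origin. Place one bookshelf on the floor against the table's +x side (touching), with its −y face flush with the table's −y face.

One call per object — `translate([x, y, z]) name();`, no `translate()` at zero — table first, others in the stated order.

table();
translate([1377, 0, 0]) bookshelf();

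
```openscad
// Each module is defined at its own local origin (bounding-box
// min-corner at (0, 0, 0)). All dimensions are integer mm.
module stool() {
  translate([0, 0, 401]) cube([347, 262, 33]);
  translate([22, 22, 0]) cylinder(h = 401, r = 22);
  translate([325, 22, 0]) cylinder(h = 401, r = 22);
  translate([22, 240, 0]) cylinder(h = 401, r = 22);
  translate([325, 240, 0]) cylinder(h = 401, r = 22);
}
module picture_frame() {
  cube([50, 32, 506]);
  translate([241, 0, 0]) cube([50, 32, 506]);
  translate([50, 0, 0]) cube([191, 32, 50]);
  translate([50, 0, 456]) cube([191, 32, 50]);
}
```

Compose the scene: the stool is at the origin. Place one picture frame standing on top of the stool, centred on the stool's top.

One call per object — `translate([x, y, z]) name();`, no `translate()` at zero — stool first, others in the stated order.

stool();
translate([28, 115, 434]) picture_frame();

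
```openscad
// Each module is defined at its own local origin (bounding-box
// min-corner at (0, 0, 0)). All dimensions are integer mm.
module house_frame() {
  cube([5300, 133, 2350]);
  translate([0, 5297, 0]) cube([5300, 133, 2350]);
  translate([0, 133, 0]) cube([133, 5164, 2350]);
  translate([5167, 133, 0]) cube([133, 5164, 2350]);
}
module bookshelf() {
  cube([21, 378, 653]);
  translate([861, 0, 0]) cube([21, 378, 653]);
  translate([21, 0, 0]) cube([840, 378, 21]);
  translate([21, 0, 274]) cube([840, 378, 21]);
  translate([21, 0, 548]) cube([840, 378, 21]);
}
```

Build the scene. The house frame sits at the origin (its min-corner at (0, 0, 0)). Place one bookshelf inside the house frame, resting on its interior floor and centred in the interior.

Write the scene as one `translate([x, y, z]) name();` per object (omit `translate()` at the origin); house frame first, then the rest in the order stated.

house_frame();
translate([2209, 2526, 0]) bookshelf();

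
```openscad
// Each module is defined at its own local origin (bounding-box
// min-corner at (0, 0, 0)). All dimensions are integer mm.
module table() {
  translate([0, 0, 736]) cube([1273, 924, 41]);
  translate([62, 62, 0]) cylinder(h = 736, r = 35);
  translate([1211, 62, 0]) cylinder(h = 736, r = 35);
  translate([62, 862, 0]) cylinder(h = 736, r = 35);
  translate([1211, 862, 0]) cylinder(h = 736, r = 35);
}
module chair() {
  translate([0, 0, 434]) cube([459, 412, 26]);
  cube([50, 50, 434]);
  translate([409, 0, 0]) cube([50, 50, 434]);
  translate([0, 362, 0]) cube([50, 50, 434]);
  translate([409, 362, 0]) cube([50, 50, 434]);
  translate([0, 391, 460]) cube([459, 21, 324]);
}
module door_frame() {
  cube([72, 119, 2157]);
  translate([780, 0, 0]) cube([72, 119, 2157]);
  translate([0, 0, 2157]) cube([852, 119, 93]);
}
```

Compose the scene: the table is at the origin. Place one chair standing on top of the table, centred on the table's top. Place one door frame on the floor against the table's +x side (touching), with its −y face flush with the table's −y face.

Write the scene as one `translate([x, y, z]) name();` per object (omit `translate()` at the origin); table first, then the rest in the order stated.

table();
translate([407, 256, 777]) chair();
translate([1273, 0, 0]) door_frame();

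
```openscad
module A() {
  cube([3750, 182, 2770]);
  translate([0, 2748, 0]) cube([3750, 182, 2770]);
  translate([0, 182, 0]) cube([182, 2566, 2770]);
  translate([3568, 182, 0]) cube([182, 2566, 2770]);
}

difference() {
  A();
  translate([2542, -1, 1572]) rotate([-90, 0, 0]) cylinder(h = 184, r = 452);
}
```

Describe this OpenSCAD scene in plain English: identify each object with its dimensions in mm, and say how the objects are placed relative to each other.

A is a box-shaped house frame (walls only): outside footprint 3750×2930 mm, wall height 2770 mm, wall thickness 182 mm. The two y-facing walls run the full x-width; the two x-facing walls fit between the inner faces of the y-facing walls.

The house frame has a circular hole of radius 452 mm through its front wall, centred at (x = 2542, z = 1572).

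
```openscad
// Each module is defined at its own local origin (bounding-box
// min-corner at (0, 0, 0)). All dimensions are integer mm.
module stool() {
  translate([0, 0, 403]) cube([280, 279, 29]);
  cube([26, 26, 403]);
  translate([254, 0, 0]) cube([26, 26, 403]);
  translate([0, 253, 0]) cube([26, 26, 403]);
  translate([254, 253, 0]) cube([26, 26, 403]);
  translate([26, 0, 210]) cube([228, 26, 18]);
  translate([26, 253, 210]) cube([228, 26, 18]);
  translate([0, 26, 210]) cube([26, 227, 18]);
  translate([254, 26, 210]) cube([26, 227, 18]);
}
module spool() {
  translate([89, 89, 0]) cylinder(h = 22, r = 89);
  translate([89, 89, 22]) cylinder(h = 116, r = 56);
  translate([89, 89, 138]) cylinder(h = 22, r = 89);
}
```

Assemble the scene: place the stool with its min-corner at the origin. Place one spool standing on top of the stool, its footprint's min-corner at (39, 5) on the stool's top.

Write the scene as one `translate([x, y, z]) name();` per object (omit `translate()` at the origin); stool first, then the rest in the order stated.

stool();
translate([39, 5, 432]) spool();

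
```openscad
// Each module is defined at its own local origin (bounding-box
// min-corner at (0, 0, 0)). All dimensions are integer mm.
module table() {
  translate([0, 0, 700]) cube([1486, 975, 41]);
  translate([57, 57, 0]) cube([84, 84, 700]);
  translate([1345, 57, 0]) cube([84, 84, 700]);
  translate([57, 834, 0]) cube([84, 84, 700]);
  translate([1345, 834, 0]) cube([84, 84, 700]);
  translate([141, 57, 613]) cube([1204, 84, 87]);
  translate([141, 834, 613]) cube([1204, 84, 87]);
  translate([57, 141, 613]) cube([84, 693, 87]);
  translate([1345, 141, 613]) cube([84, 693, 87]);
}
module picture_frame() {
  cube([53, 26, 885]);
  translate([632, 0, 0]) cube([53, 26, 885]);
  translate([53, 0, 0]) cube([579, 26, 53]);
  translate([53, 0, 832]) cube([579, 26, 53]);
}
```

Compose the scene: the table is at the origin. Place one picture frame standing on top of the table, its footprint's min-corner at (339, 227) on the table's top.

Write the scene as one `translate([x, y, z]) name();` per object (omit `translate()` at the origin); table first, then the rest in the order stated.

table();
translate([339, 227, 741]) picture_frame();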